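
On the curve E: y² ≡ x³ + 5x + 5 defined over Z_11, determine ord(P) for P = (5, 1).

9

2P: tangent at (5, 1): λ = (3·5² + 5)/(2·1) ≡ 3/2. 2⁻¹ ≡ 6 (mod 11) since 2·6 = 12 ≡ 1, so λ ≡ 3·6 ≡ 7.
  x = λ² - 5 - 5 = 49 - 10 ≡ 6; y = λ·(5 - 6) - 1 ≡ 3. → (6, 3)
3P: (6, 3) + (5, 1). λ = (1 - 3)/(5 - 6) ≡ 9/10 mod 11. 10⁻¹ ≡ 10 (mod 11) since 10·10 = 100 ≡ 1, so λ ≡ 2.
  x = λ² - 6 - 5 = 4 - 11 ≡ 4; y = λ·(6 - 4) - 3 ≡ 1. → (4, 1)
4P: (4, 1) + (5, 1). λ = (1 - 1)/(5 - 4) ≡ 0/1 mod 11. 1⁻¹ ≡ 1 (mod 11), so λ ≡ 0.
  x = λ² - 4 - 5 = 0 - 9 ≡ 2; y = λ·(4 - 2) - 1 ≡ 10. → (2, 10)
5P: (2, 10) + (5, 1). λ = (1 - 10)/(5 - 2) ≡ 2/3 mod 11. 3⁻¹ ≡ 4 (mod 11), so λ ≡ 8.
  x = λ² - 2 - 5 = 64 - 7 ≡ 2; y = λ·(2 - 2) - 10 ≡ 1. → (2, 1)
6P: (2, 1) + (5, 1). λ = (1 - 1)/(5 - 2) ≡ 0/3 mod 11. 3⁻¹ ≡ 4 (mod 11) since 3·4 = 12 ≡ 1, so λ ≡ 0.
  x = λ² - 2 - 5 = 0 - 7 ≡ 4; y = λ·(2 - 4) - 1 ≡ 10. → (4, 10)
7P: (4, 10) + (5, 1). λ = (1 - 10)/(5 - 4) ≡ 2/1 mod 11. 1⁻¹ ≡ 1 (mod 11), so λ ≡ 2.
  x = λ² - 4 - 5 = 4 - 9 ≡ 6; y = λ·(4 - 6) - 10 ≡ 8. → (6, 8)
8P: (6, 8) + (5, 1). λ = (1 - 8)/(5 - 6) ≡ 4/10 mod 11. 10⁻¹ ≡ 10 (mod 11) since 10·10 = 100 ≡ 1, so λ ≡ 7.
  x = λ² - 6 - 5 = 49 - 11 ≡ 5; y = λ·(6 - 5) - 8 ≡ 10. → (5, 10)
9P: (5, 10) + (5, 1): same x and y₁ ≡ -y₂, so the sum is O.
9P = O, so the order is 9.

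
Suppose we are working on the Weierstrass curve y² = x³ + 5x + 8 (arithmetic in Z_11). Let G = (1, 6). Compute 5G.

(5, 2)

Repeated addition: build up to 5G.
2G: tangent at (1, 6): λ = (3·1² + 5)/(2·6) ≡ 8/1. 1⁻¹ ≡ 1 (mod 11), so λ ≡ 8·1 ≡ 8.
  x = λ² - 1 - 1 = 64 - 2 ≡ 7; y = λ·(1 - 7) - 6 ≡ 1. → (7, 1)
3G: (7, 1) + (1, 6). λ = (6 - 1)/(1 - 7) ≡ 5/5 mod 11. 5⁻¹ ≡ 9 (mod 11) since 5·9 = 45 ≡ 1, so λ ≡ 1.
  x = λ² - 7 - 1 = 1 - 8 ≡ 4; y = λ·(7 - 4) - 1 ≡ 2. → (4, 2)
4G: (4, 2) + (1, 6). λ = (6 - 2)/(1 - 4) ≡ 4/8 mod 11. 8⁻¹ ≡ 7 (mod 11), so λ ≡ 6.
  x = λ² - 4 - 1 = 36 - 5 ≡ 9; y = λ·(4 - 9) - 2 ≡ 1. → (9, 1)
5G: (9, 1) + (1, 6). λ = (6 - 1)/(1 - 9) ≡ 5/3 mod 11. 3⁻¹ ≡ 4 (mod 11), so λ ≡ 9.
  x = λ² - 9 - 1 = 81 - 10 ≡ 5; y = λ·(9 - 5) - 1 ≡ 2. → (5, 2)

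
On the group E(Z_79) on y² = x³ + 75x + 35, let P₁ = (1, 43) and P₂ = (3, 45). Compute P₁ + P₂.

(76, 40)

(1, 43) + (3, 45). λ = (45 - 43)/(3 - 1) ≡ 2/2 mod 79. 2⁻¹ ≡ 40 (mod 79) since 2·40 = 80 ≡ 1, so λ ≡ 1.
  x = λ² - 1 - 3 = 1 - 4 ≡ 76; y = λ·(1 - 76) - 43 ≡ 40. → (76, 40)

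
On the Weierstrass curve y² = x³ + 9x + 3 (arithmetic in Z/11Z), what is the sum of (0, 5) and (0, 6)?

O

The two points share x = 0 and their y-coordinates satisfy 5 + 6 ≡ 0 (mod 11), so they are inverses. Their sum is 𝒪.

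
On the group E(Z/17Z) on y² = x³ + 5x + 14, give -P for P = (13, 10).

-(13, 10) = (13, -10 mod 17) = (13, 7).

(13, 7)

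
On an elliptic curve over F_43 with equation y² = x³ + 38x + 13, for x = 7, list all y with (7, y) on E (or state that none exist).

none

x³ + 38x + 13 = 622 ≡ 20 (mod 43).
20 is a non-residue mod 43; no y exists.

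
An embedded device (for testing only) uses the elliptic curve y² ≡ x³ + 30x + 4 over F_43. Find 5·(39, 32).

(17, 40)

Write Q = (39, 32).
Repeated addition: build up to 5Q.
2Q: tangent at (39, 32): λ = (3·39² + 30)/(2·32) ≡ 35/21. 21⁻¹ ≡ 41 (mod 43), so λ ≡ 35·41 ≡ 16.
  x = λ² - 39 - 39 = 256 - 78 ≡ 6; y = λ·(39 - 6) - 32 ≡ 23. → (6, 23)
3Q: (6, 23) + (39, 32). λ = (32 - 23)/(39 - 6) ≡ 9/33 mod 43. 33⁻¹ ≡ 30 (mod 43) since 33·30 = 990 ≡ 1, so λ ≡ 12.
  x = λ² - 6 - 39 = 144 - 45 ≡ 13; y = λ·(6 - 13) - 23 ≡ 22. → (13, 22)
4Q: (13, 22) + (39, 32). λ = (32 - 22)/(39 - 13) ≡ 10/26 mod 43. 26⁻¹ ≡ 5 (mod 43) since 26·5 = 130 ≡ 1, so λ ≡ 7.
  x = λ² - 13 - 39 = 49 - 52 ≡ 40; y = λ·(13 - 40) - 22 ≡ 4. → (40, 4)
5Q: (40, 4) + (39, 32). λ = (32 - 4)/(39 - 40) ≡ 28/42 mod 43. 42⁻¹ ≡ 42 (mod 43), so λ ≡ 15.
  x = λ² - 40 - 39 = 225 - 79 ≡ 17; y = λ·(40 - 17) - 4 ≡ 40. → (17, 40)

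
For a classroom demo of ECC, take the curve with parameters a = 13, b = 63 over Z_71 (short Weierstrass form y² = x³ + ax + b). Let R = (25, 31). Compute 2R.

(27, 2)

tangent at (25, 31): λ = (3·25² + 13)/(2·31) ≡ 42/62. 62⁻¹ ≡ 63 (mod 71), so λ ≡ 42·63 ≡ 19.
  x = λ² - 25 - 25 = 361 - 50 ≡ 27; y = λ·(25 - 27) - 31 ≡ 2. → (27, 2)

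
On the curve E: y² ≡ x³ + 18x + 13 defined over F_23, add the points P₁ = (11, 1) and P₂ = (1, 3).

(11, 1) + (1, 3). λ = (3 - 1)/(1 - 11) ≡ 2/13 mod 23. 13⁻¹ ≡ 16 (mod 23), so λ ≡ 9.
  x = λ² - 11 - 1 = 81 - 12 ≡ 0; y = λ·(11 - 0) - 1 ≡ 6. → (0, 6)

(0, 6)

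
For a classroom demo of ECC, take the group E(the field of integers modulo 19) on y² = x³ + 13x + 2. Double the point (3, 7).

(1, 15)

tangent at (3, 7): λ = (3·3² + 13)/(2·7) ≡ 2/14. 14⁻¹ ≡ 15 (mod 19), so λ ≡ 2·15 ≡ 11.
  x = λ² - 3 - 3 = 121 - 6 ≡ 1; y = λ·(3 - 1) - 7 ≡ 15. → (1, 15)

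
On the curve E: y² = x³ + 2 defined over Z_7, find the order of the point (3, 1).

2P: tangent at (3, 1): λ = (3·3² + 0)/(2·1) ≡ 6/2. 2⁻¹ ≡ 4 (mod 7), so λ ≡ 6·4 ≡ 3.
  x = λ² - 3 - 3 = 9 - 6 ≡ 3; y = λ·(3 - 3) - 1 ≡ 6. → (3, 6)
3P: (3, 6) + (3, 1): same x and y₁ ≡ -y₂, so the sum is ∞.
3P = ∞, so the order is 3.

3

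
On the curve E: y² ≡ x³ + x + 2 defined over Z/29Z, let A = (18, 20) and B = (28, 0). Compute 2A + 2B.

First 2A:
Repeated addition: build up to 2A.
2A: tangent at (18, 20): λ = (3·18² + 1)/(2·20) ≡ 16/11. 11⁻¹ ≡ 8 (mod 29) since 11·8 = 88 ≡ 1, so λ ≡ 16·8 ≡ 12.
  x = λ² - 18 - 18 = 144 - 36 ≡ 21; y = λ·(18 - 21) - 20 ≡ 2. → (21, 2)
2A = (21, 2).
Next 2B:
Repeated addition: build up to 2B.
2B: (28, 0) + (28, 0): same x and y₁ ≡ -y₂, so the sum is the point at infinity.
2B = the point at infinity.
Finally 2A + 2B:
(21, 2) + the point at infinity = (21, 2) (identity).

(21, 2)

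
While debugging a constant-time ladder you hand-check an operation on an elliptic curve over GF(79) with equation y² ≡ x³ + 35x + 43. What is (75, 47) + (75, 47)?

tangent at (75, 47): λ = (3·75² + 35)/(2·47) ≡ 4/15. 15⁻¹ ≡ 58 (mod 79) since 15·58 = 870 ≡ 1, so λ ≡ 4·58 ≡ 74.
  x = λ² - 75 - 75 = 5476 - 150 ≡ 33; y = λ·(75 - 33) - 47 ≡ 59. → (33, 59)

(33, 59)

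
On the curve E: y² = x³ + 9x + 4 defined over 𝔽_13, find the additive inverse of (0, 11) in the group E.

-(0, 11) = (0, -11 mod 13) = (0, 2).

(0, 2)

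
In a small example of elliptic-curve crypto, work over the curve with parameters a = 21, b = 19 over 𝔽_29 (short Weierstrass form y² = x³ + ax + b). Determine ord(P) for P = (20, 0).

2P: (20, 0) + (20, 0): same x and y₁ ≡ -y₂, so the sum is the point at infinity.
2P = the point at infinity, so the order is 2.

2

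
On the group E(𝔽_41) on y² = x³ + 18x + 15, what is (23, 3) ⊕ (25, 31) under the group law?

(25, 10)

(23, 3) + (25, 31). λ = (31 - 3)/(25 - 23) ≡ 28/2 mod 41. 2⁻¹ ≡ 21 (mod 41), so λ ≡ 14.
  x = λ² - 23 - 25 = 196 - 48 ≡ 25; y = λ·(23 - 25) - 3 ≡ 10. → (25, 10)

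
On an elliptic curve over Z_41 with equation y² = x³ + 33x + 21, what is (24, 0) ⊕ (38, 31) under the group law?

(24, 0) + (38, 31). λ = (31 - 0)/(38 - 24) ≡ 31/14 mod 41. 14⁻¹ ≡ 3 (mod 41), so λ ≡ 11.
  x = λ² - 24 - 38 = 121 - 62 ≡ 18; y = λ·(24 - 18) - 0 ≡ 25. → (18, 25)

(18, 25)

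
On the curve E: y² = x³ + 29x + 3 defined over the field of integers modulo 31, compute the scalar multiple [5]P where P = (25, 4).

Repeated addition: build up to 5P.
2P: tangent at (25, 4): λ = (3·25² + 29)/(2·4) ≡ 13/8. 8⁻¹ ≡ 4 (mod 31), so λ ≡ 13·4 ≡ 21.
  x = λ² - 25 - 25 = 441 - 50 ≡ 19; y = λ·(25 - 19) - 4 ≡ 29. → (19, 29)
3P: (19, 29) + (25, 4). λ = (4 - 29)/(25 - 19) ≡ 6/6 mod 31. 6⁻¹ ≡ 26 (mod 31) since 6·26 = 156 ≡ 1, so λ ≡ 1.
  x = λ² - 19 - 25 = 1 - 44 ≡ 19; y = λ·(19 - 19) - 29 ≡ 2. → (19, 2)
4P: (19, 2) + (25, 4). λ = (4 - 2)/(25 - 19) ≡ 2/6 mod 31. 6⁻¹ ≡ 26 (mod 31), so λ ≡ 21.
  x = λ² - 19 - 25 = 441 - 44 ≡ 25; y = λ·(19 - 25) - 2 ≡ 27. → (25, 27)
5P: (25, 27) + (25, 4): same x and y₁ ≡ -y₂, so the sum is O.

O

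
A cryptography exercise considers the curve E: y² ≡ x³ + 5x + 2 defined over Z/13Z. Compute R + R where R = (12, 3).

(11, 7)

tangent at (12, 3): λ = (3·12² + 5)/(2·3) ≡ 8/6. 6⁻¹ ≡ 11 (mod 13) since 6·11 = 66 ≡ 1, so λ ≡ 8·11 ≡ 10.
  x = λ² - 12 - 12 = 100 - 24 ≡ 11; y = λ·(12 - 11) - 3 ≡ 7. → (11, 7)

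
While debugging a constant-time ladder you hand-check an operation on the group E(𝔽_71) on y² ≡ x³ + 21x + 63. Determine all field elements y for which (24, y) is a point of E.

x³ + 21x + 63 = 14391 ≡ 49 (mod 71).
Square roots of 49 mod 71: 7 and 64 (since 7² = 49 ≡ 49).

7, 64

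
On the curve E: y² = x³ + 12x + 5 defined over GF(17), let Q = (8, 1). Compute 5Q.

(9, 3)

Repeated addition: build up to 5Q.
2Q: tangent at (8, 1): λ = (3·8² + 12)/(2·1) ≡ 0/2. 2⁻¹ ≡ 9 (mod 17), so λ ≡ 0·9 ≡ 0.
  x = λ² - 8 - 8 = 0 - 16 ≡ 1; y = λ·(8 - 1) - 1 ≡ 16. → (1, 16)
3Q: (1, 16) + (8, 1). λ = (1 - 16)/(8 - 1) ≡ 2/7 mod 17. 7⁻¹ ≡ 5 (mod 17), so λ ≡ 10.
  x = λ² - 1 - 8 = 100 - 9 ≡ 6; y = λ·(1 - 6) - 16 ≡ 2. → (6, 2)
4Q: (6, 2) + (8, 1). λ = (1 - 2)/(8 - 6) ≡ 16/2 mod 17. 2⁻¹ ≡ 9 (mod 17) since 2·9 = 18 ≡ 1, so λ ≡ 8.
  x = λ² - 6 - 8 = 64 - 14 ≡ 16; y = λ·(6 - 16) - 2 ≡ 3. → (16, 3)
5Q: (16, 3) + (8, 1). λ = (1 - 3)/(8 - 16) ≡ 15/9 mod 17. 9⁻¹ ≡ 2 (mod 17) since 9·2 = 18 ≡ 1, so λ ≡ 13.
  x = λ² - 16 - 8 = 169 - 24 ≡ 9; y = λ·(16 - 9) - 3 ≡ 3. → (9, 3)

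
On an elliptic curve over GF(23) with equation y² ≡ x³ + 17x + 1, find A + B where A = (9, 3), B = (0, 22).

(0, 1)

(9, 3) + (0, 22). λ = (22 - 3)/(0 - 9) ≡ 19/14 mod 23. 14⁻¹ ≡ 5 (mod 23), so λ ≡ 3.
  x = λ² - 9 - 0 = 9 - 9 ≡ 0; y = λ·(9 - 0) - 3 ≡ 1. → (0, 1)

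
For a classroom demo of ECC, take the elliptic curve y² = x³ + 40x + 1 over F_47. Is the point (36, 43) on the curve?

yes

y² = 43² ≡ 16; x³ + 40x + 1 = 48097 ≡ 16 (mod 47). 16 = 16.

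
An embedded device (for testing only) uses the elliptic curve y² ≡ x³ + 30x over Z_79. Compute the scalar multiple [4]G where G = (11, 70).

Double-and-add on 4 = (100)₂. Start with G = (11, 70) for the leading 1-bit.
double: tangent at (11, 70): λ = (3·11² + 30)/(2·70) ≡ 77/61. 61⁻¹ ≡ 57 (mod 79) since 61·57 = 3477 ≡ 1, so λ ≡ 77·57 ≡ 44.
  x = λ² - 11 - 11 = 1936 - 22 ≡ 18; y = λ·(11 - 18) - 70 ≡ 17. → (18, 17)
double: tangent at (18, 17): λ = (3·18² + 30)/(2·17) ≡ 54/34. 34⁻¹ ≡ 7 (mod 79) since 34·7 = 238 ≡ 1, so λ ≡ 54·7 ≡ 62.
  x = λ² - 18 - 18 = 3844 - 36 ≡ 16; y = λ·(18 - 16) - 17 ≡ 28. → (16, 28)

(16, 28)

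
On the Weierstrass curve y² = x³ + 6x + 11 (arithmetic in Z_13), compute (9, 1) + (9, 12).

The two points share x = 9 and their y-coordinates satisfy 1 + 12 ≡ 0 (mod 13), so they are inverses. Their sum is the point at infinity.

O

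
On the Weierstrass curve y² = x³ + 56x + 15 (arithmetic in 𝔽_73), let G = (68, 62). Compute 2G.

(26, 33)

tangent at (68, 62): λ = (3·68² + 56)/(2·62) ≡ 58/51. 51⁻¹ ≡ 63 (mod 73) since 51·63 = 3213 ≡ 1, so λ ≡ 58·63 ≡ 4.
  x = λ² - 68 - 68 = 16 - 136 ≡ 26; y = λ·(68 - 26) - 62 ≡ 33. → (26, 33)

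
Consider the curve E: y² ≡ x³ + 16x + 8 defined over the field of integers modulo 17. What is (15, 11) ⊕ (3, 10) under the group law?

(15, 11) + (3, 10). λ = (10 - 11)/(3 - 15) ≡ 16/5 mod 17. 5⁻¹ ≡ 7 (mod 17), so λ ≡ 10.
  x = λ² - 15 - 3 = 100 - 18 ≡ 14; y = λ·(15 - 14) - 11 ≡ 16. → (14, 16)

(14, 16)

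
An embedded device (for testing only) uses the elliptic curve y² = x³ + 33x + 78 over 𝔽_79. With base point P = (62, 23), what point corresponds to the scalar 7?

Double-and-add on 7 = (111)₂. Start with P = (62, 23) for the leading 1-bit.
double: tangent at (62, 23): λ = (3·62² + 33)/(2·23) ≡ 31/46. 46⁻¹ ≡ 67 (mod 79), so λ ≡ 31·67 ≡ 23.
  x = λ² - 62 - 62 = 529 - 124 ≡ 10; y = λ·(62 - 10) - 23 ≡ 67. → (10, 67)
add P: (10, 67) + (62, 23). λ = (23 - 67)/(62 - 10) ≡ 35/52 mod 79. 52⁻¹ ≡ 38 (mod 79) since 52·38 = 1976 ≡ 1, so λ ≡ 66.
  x = λ² - 10 - 62 = 4356 - 72 ≡ 18; y = λ·(10 - 18) - 67 ≡ 37. → (18, 37)
double: tangent at (18, 37): λ = (3·18² + 33)/(2·37) ≡ 57/74. 74⁻¹ ≡ 63 (mod 79), so λ ≡ 57·63 ≡ 36.
  x = λ² - 18 - 18 = 1296 - 36 ≡ 75; y = λ·(18 - 75) - 37 ≡ 44. → (75, 44)
add P: (75, 44) + (62, 23). λ = (23 - 44)/(62 - 75) ≡ 58/66 mod 79. 66⁻¹ ≡ 6 (mod 79), so λ ≡ 32.
  x = λ² - 75 - 62 = 1024 - 137 ≡ 18; y = λ·(75 - 18) - 44 ≡ 42. → (18, 42)

(18, 42)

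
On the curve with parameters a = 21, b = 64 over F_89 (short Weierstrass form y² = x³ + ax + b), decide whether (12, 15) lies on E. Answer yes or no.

no

y² = 15² ≡ 47; x³ + 21x + 64 = 2044 ≡ 86 (mod 89). 47 ≠ 86.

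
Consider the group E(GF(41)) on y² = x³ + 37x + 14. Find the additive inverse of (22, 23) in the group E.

-(22, 23) = (22, -23 mod 41) = (22, 18).

(22, 18)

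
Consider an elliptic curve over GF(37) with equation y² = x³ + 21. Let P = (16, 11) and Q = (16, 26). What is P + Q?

O

The two points share x = 16 and their y-coordinates satisfy 11 + 26 ≡ 0 (mod 37), so they are inverses. Their sum is ∞.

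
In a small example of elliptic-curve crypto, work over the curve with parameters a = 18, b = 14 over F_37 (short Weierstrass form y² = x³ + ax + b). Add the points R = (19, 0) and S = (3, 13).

(8, 35)

(19, 0) + (3, 13). λ = (13 - 0)/(3 - 19) ≡ 13/21 mod 37. 21⁻¹ ≡ 30 (mod 37), so λ ≡ 20.
  x = λ² - 19 - 3 = 400 - 22 ≡ 8; y = λ·(19 - 8) - 0 ≡ 35. → (8, 35)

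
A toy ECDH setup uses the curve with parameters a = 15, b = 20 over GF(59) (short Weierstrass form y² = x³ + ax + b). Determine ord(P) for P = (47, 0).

2

2P: (47, 0) + (47, 0): same x and y₁ ≡ -y₂, so the sum is O.
2P = O, so the order is 2.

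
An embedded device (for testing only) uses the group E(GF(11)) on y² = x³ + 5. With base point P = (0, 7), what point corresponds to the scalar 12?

O

Double-and-add on 12 = (1100)₂. Start with P = (0, 7) for the leading 1-bit.
double: tangent at (0, 7): λ = (3·0² + 0)/(2·7) ≡ 0/3. 3⁻¹ ≡ 4 (mod 11) since 3·4 = 12 ≡ 1, so λ ≡ 0·4 ≡ 0.
  x = λ² - 0 - 0 = 0 - 0 ≡ 0; y = λ·(0 - 0) - 7 ≡ 4. → (0, 4)
add P: (0, 4) + (0, 7): same x and y₁ ≡ -y₂, so the sum is the point at infinity.
double: the point at infinity + the point at infinity = the point at infinity (identity).
double: the point at infinity + the point at infinity = the point at infinity (identity).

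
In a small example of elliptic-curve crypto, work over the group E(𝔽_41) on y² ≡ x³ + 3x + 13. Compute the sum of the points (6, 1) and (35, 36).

(31, 7)

(6, 1) + (35, 36). λ = (36 - 1)/(35 - 6) ≡ 35/29 mod 41. 29⁻¹ ≡ 17 (mod 41), so λ ≡ 21.
  x = λ² - 6 - 35 = 441 - 41 ≡ 31; y = λ·(6 - 31) - 1 ≡ 7. → (31, 7)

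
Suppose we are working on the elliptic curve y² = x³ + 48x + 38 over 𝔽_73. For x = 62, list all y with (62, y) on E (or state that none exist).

x³ + 48x + 38 = 241342 ≡ 4 (mod 73).
Square roots of 4 mod 73: 2 and 71 (since 2² = 4 ≡ 4).

2, 71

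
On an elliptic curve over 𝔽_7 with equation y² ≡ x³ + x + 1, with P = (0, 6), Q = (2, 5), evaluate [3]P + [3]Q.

(2, 2)

First 3P:
Repeated addition: build up to 3P.
2P: tangent at (0, 6): λ = (3·0² + 1)/(2·6) ≡ 1/5. 5⁻¹ ≡ 3 (mod 7) since 5·3 = 15 ≡ 1, so λ ≡ 1·3 ≡ 3.
  x = λ² - 0 - 0 = 9 - 0 ≡ 2; y = λ·(0 - 2) - 6 ≡ 2. → (2, 2)
3P: (2, 2) + (0, 6). λ = (6 - 2)/(0 - 2) ≡ 4/5 mod 7. 5⁻¹ ≡ 3 (mod 7), so λ ≡ 5.
  x = λ² - 2 - 0 = 25 - 2 ≡ 2; y = λ·(2 - 2) - 2 ≡ 5. → (2, 5)
3P = (2, 5).
Next 3Q:
Repeated addition: build up to 3Q.
2Q: tangent at (2, 5): λ = (3·2² + 1)/(2·5) ≡ 6/3. 3⁻¹ ≡ 5 (mod 7), so λ ≡ 6·5 ≡ 2.
  x = λ² - 2 - 2 = 4 - 4 ≡ 0; y = λ·(2 - 0) - 5 ≡ 6. → (0, 6)
3Q: (0, 6) + (2, 5). λ = (5 - 6)/(2 - 0) ≡ 6/2 mod 7. 2⁻¹ ≡ 4 (mod 7), so λ ≡ 3.
  x = λ² - 0 - 2 = 9 - 2 ≡ 0; y = λ·(0 - 0) - 6 ≡ 1. → (0, 1)
3Q = (0, 1).
Finally 3P + 3Q:
(2, 5) + (0, 1). λ = (1 - 5)/(0 - 2) ≡ 3/5 mod 7. 5⁻¹ ≡ 3 (mod 7) since 5·3 = 15 ≡ 1, so λ ≡ 2.
  x = λ² - 2 - 0 = 4 - 2 ≡ 2; y = λ·(2 - 2) - 5 ≡ 2. → (2, 2)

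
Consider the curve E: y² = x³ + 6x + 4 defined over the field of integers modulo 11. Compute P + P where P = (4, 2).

(1, 0)

tangent at (4, 2): λ = (3·4² + 6)/(2·2) ≡ 10/4. 4⁻¹ ≡ 3 (mod 11) since 4·3 = 12 ≡ 1, so λ ≡ 10·3 ≡ 8.
  x = λ² - 4 - 4 = 64 - 8 ≡ 1; y = λ·(4 - 1) - 2 ≡ 0. → (1, 0)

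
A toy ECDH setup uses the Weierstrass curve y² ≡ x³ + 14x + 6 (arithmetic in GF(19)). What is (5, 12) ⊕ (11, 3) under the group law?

(10, 5)

(5, 12) + (11, 3). λ = (3 - 12)/(11 - 5) ≡ 10/6 mod 19. 6⁻¹ ≡ 16 (mod 19), so λ ≡ 8.
  x = λ² - 5 - 11 = 64 - 16 ≡ 10; y = λ·(5 - 10) - 12 ≡ 5. → (10, 5)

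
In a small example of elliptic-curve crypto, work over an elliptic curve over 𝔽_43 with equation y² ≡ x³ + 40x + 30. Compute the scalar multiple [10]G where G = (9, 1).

(36, 3)

Repeated addition: build up to 10G.
2G: tangent at (9, 1): λ = (3·9² + 40)/(2·1) ≡ 25/2. 2⁻¹ ≡ 22 (mod 43) since 2·22 = 44 ≡ 1, so λ ≡ 25·22 ≡ 34.
  x = λ² - 9 - 9 = 1156 - 18 ≡ 20; y = λ·(9 - 20) - 1 ≡ 12. → (20, 12)
3G: (20, 12) + (9, 1). λ = (1 - 12)/(9 - 20) ≡ 32/32 mod 43. 32⁻¹ ≡ 39 (mod 43), so λ ≡ 1.
  x = λ² - 20 - 9 = 1 - 29 ≡ 15; y = λ·(20 - 15) - 12 ≡ 36. → (15, 36)
4G: (15, 36) + (9, 1). λ = (1 - 36)/(9 - 15) ≡ 8/37 mod 43. 37⁻¹ ≡ 7 (mod 43), so λ ≡ 13.
  x = λ² - 15 - 9 = 169 - 24 ≡ 16; y = λ·(15 - 16) - 36 ≡ 37. → (16, 37)
5G: (16, 37) + (9, 1). λ = (1 - 37)/(9 - 16) ≡ 7/36 mod 43. 36⁻¹ ≡ 6 (mod 43) since 36·6 = 216 ≡ 1, so λ ≡ 42.
  x = λ² - 16 - 9 = 1764 - 25 ≡ 19; y = λ·(16 - 19) - 37 ≡ 9. → (19, 9)
6G: (19, 9) + (9, 1). λ = (1 - 9)/(9 - 19) ≡ 35/33 mod 43. 33⁻¹ ≡ 30 (mod 43) since 33·30 = 990 ≡ 1, so λ ≡ 18.
  x = λ² - 19 - 9 = 324 - 28 ≡ 38; y = λ·(19 - 38) - 9 ≡ 36. → (38, 36)
7G: (38, 36) + (9, 1). λ = (1 - 36)/(9 - 38) ≡ 8/14 mod 43. 14⁻¹ ≡ 40 (mod 43), so λ ≡ 19.
  x = λ² - 38 - 9 = 361 - 47 ≡ 13; y = λ·(38 - 13) - 36 ≡ 9. → (13, 9)
8G: (13, 9) + (9, 1). λ = (1 - 9)/(9 - 13) ≡ 35/39 mod 43. 39⁻¹ ≡ 32 (mod 43), so λ ≡ 2.
  x = λ² - 13 - 9 = 4 - 22 ≡ 25; y = λ·(13 - 25) - 9 ≡ 10. → (25, 10)
9G: (25, 10) + (9, 1). λ = (1 - 10)/(9 - 25) ≡ 34/27 mod 43. 27⁻¹ ≡ 8 (mod 43) since 27·8 = 216 ≡ 1, so λ ≡ 14.
  x = λ² - 25 - 9 = 196 - 34 ≡ 33; y = λ·(25 - 33) - 10 ≡ 7. → (33, 7)
10G: (33, 7) + (9, 1). λ = (1 - 7)/(9 - 33) ≡ 37/19 mod 43. 19⁻¹ ≡ 34 (mod 43), so λ ≡ 11.
  x = λ² - 33 - 9 = 121 - 42 ≡ 36; y = λ·(33 - 36) - 7 ≡ 3. → (36, 3)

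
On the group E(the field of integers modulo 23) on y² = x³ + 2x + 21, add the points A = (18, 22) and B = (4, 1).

(18, 22) + (4, 1). λ = (1 - 22)/(4 - 18) ≡ 2/9 mod 23. 9⁻¹ ≡ 18 (mod 23), so λ ≡ 13.
  x = λ² - 18 - 4 = 169 - 22 ≡ 9; y = λ·(18 - 9) - 22 ≡ 3. → (9, 3)

(9, 3)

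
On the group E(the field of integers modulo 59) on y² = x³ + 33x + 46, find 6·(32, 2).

Write G = (32, 2).
Repeated addition: build up to 6G.
2G: tangent at (32, 2): λ = (3·32² + 33)/(2·2) ≡ 37/4. 4⁻¹ ≡ 15 (mod 59), so λ ≡ 37·15 ≡ 24.
  x = λ² - 32 - 32 = 576 - 64 ≡ 40; y = λ·(32 - 40) - 2 ≡ 42. → (40, 42)
3G: (40, 42) + (32, 2). λ = (2 - 42)/(32 - 40) ≡ 19/51 mod 59. 51⁻¹ ≡ 22 (mod 59), so λ ≡ 5.
  x = λ² - 40 - 32 = 25 - 72 ≡ 12; y = λ·(40 - 12) - 42 ≡ 39. → (12, 39)
4G: (12, 39) + (32, 2). λ = (2 - 39)/(32 - 12) ≡ 22/20 mod 59. 20⁻¹ ≡ 3 (mod 59) since 20·3 = 60 ≡ 1, so λ ≡ 7.
  x = λ² - 12 - 32 = 49 - 44 ≡ 5; y = λ·(12 - 5) - 39 ≡ 10. → (5, 10)
5G: (5, 10) + (32, 2). λ = (2 - 10)/(32 - 5) ≡ 51/27 mod 59. 27⁻¹ ≡ 35 (mod 59), so λ ≡ 15.
  x = λ² - 5 - 32 = 225 - 37 ≡ 11; y = λ·(5 - 11) - 10 ≡ 18. → (11, 18)
6G: (11, 18) + (32, 2). λ = (2 - 18)/(32 - 11) ≡ 43/21 mod 59. 21⁻¹ ≡ 45 (mod 59), so λ ≡ 47.
  x = λ² - 11 - 32 = 2209 - 43 ≡ 42; y = λ·(11 - 42) - 18 ≡ 0. → (42, 0)

(42, 0)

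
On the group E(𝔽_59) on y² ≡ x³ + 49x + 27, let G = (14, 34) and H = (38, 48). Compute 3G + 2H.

First 3G:
Repeated addition: build up to 3G.
2G: tangent at (14, 34): λ = (3·14² + 49)/(2·34) ≡ 47/9. 9⁻¹ ≡ 46 (mod 59) since 9·46 = 414 ≡ 1, so λ ≡ 47·46 ≡ 38.
  x = λ² - 14 - 14 = 1444 - 28 ≡ 0; y = λ·(14 - 0) - 34 ≡ 26. → (0, 26)
3G: (0, 26) + (14, 34). λ = (34 - 26)/(14 - 0) ≡ 8/14 mod 59. 14⁻¹ ≡ 38 (mod 59) since 14·38 = 532 ≡ 1, so λ ≡ 9.
  x = λ² - 0 - 14 = 81 - 14 ≡ 8; y = λ·(0 - 8) - 26 ≡ 20. → (8, 20)
3G = (8, 20).
Next 2H:
Repeated addition: build up to 2H.
2H: tangent at (38, 48): λ = (3·38² + 49)/(2·48) ≡ 15/37. 37⁻¹ ≡ 8 (mod 59), so λ ≡ 15·8 ≡ 2.
  x = λ² - 38 - 38 = 4 - 76 ≡ 46; y = λ·(38 - 46) - 48 ≡ 54. → (46, 54)
2H = (46, 54).
Finally 3G + 2H:
(8, 20) + (46, 54). λ = (54 - 20)/(46 - 8) ≡ 34/38 mod 59. 38⁻¹ ≡ 14 (mod 59), so λ ≡ 4.
  x = λ² - 8 - 46 = 16 - 54 ≡ 21; y = λ·(8 - 21) - 20 ≡ 46. → (21, 46)

(21, 46)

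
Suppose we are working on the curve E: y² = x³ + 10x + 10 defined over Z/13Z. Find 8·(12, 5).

(6, 0)

Write Q = (12, 5).
Repeated addition: build up to 8Q.
2Q: tangent at (12, 5): λ = (3·12² + 10)/(2·5) ≡ 0/10. 10⁻¹ ≡ 4 (mod 13), so λ ≡ 0·4 ≡ 0.
  x = λ² - 12 - 12 = 0 - 24 ≡ 2; y = λ·(12 - 2) - 5 ≡ 8. → (2, 8)
3Q: (2, 8) + (12, 5). λ = (5 - 8)/(12 - 2) ≡ 10/10 mod 13. 10⁻¹ ≡ 4 (mod 13), so λ ≡ 1.
  x = λ² - 2 - 12 = 1 - 14 ≡ 0; y = λ·(2 - 0) - 8 ≡ 7. → (0, 7)
4Q: (0, 7) + (12, 5). λ = (5 - 7)/(12 - 0) ≡ 11/12 mod 13. 12⁻¹ ≡ 12 (mod 13), so λ ≡ 2.
  x = λ² - 0 - 12 = 4 - 12 ≡ 5; y = λ·(0 - 5) - 7 ≡ 9. → (5, 9)
5Q: (5, 9) + (12, 5). λ = (5 - 9)/(12 - 5) ≡ 9/7 mod 13. 7⁻¹ ≡ 2 (mod 13) since 7·2 = 14 ≡ 1, so λ ≡ 5.
  x = λ² - 5 - 12 = 25 - 17 ≡ 8; y = λ·(5 - 8) - 9 ≡ 2. → (8, 2)
6Q: (8, 2) + (12, 5). λ = (5 - 2)/(12 - 8) ≡ 3/4 mod 13. 4⁻¹ ≡ 10 (mod 13), so λ ≡ 4.
  x = λ² - 8 - 12 = 16 - 20 ≡ 9; y = λ·(8 - 9) - 2 ≡ 7. → (9, 7)
7Q: (9, 7) + (12, 5). λ = (5 - 7)/(12 - 9) ≡ 11/3 mod 13. 3⁻¹ ≡ 9 (mod 13), so λ ≡ 8.
  x = λ² - 9 - 12 = 64 - 21 ≡ 4; y = λ·(9 - 4) - 7 ≡ 7. → (4, 7)
8Q: (4, 7) + (12, 5). λ = (5 - 7)/(12 - 4) ≡ 11/8 mod 13. 8⁻¹ ≡ 5 (mod 13) since 8·5 = 40 ≡ 1, so λ ≡ 3.
  x = λ² - 4 - 12 = 9 - 16 ≡ 6; y = λ·(4 - 6) - 7 ≡ 0. → (6, 0)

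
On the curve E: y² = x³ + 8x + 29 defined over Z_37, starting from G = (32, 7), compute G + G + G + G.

Double-and-add on 4 = (100)₂. Start with G = (32, 7) for the leading 1-bit.
double: tangent at (32, 7): λ = (3·32² + 8)/(2·7) ≡ 9/14. 14⁻¹ ≡ 8 (mod 37) since 14·8 = 112 ≡ 1, so λ ≡ 9·8 ≡ 35.
  x = λ² - 32 - 32 = 1225 - 64 ≡ 14; y = λ·(32 - 14) - 7 ≡ 31. → (14, 31)
double: tangent at (14, 31): λ = (3·14² + 8)/(2·31) ≡ 4/25. 25⁻¹ ≡ 3 (mod 37) since 25·3 = 75 ≡ 1, so λ ≡ 4·3 ≡ 12.
  x = λ² - 14 - 14 = 144 - 28 ≡ 5; y = λ·(14 - 5) - 31 ≡ 3. → (5, 3)

(5, 3)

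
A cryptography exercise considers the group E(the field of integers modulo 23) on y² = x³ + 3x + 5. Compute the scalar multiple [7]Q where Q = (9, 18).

Double-and-add on 7 = (111)₂. Start with Q = (9, 18) for the leading 1-bit.
double: tangent at (9, 18): λ = (3·9² + 3)/(2·18) ≡ 16/13. 13⁻¹ ≡ 16 (mod 23) since 13·16 = 208 ≡ 1, so λ ≡ 16·16 ≡ 3.
  x = λ² - 9 - 9 = 9 - 18 ≡ 14; y = λ·(9 - 14) - 18 ≡ 13. → (14, 13)
add Q: (14, 13) + (9, 18). λ = (18 - 13)/(9 - 14) ≡ 5/18 mod 23. 18⁻¹ ≡ 9 (mod 23), so λ ≡ 22.
  x = λ² - 14 - 9 = 484 - 23 ≡ 1; y = λ·(14 - 1) - 13 ≡ 20. → (1, 20)
double: tangent at (1, 20): λ = (3·1² + 3)/(2·20) ≡ 6/17. 17⁻¹ ≡ 19 (mod 23) since 17·19 = 323 ≡ 1, so λ ≡ 6·19 ≡ 22.
  x = λ² - 1 - 1 = 484 - 2 ≡ 22; y = λ·(1 - 22) - 20 ≡ 1. → (22, 1)
add Q: (22, 1) + (9, 18). λ = (18 - 1)/(9 - 22) ≡ 17/10 mod 23. 10⁻¹ ≡ 7 (mod 23), so λ ≡ 4.
  x = λ² - 22 - 9 = 16 - 31 ≡ 8; y = λ·(22 - 8) - 1 ≡ 9. → (8, 9)

(8, 9)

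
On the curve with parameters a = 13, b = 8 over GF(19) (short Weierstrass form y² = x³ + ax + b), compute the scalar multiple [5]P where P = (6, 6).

(6, 13)

Double-and-add on 5 = (101)₂. Start with P = (6, 6) for the leading 1-bit.
double: tangent at (6, 6): λ = (3·6² + 13)/(2·6) ≡ 7/12. 12⁻¹ ≡ 8 (mod 19), so λ ≡ 7·8 ≡ 18.
  x = λ² - 6 - 6 = 324 - 12 ≡ 8; y = λ·(6 - 8) - 6 ≡ 15. → (8, 15)
double: tangent at (8, 15): λ = (3·8² + 13)/(2·15) ≡ 15/11. 11⁻¹ ≡ 7 (mod 19), so λ ≡ 15·7 ≡ 10.
  x = λ² - 8 - 8 = 100 - 16 ≡ 8; y = λ·(8 - 8) - 15 ≡ 4. → (8, 4)
add P: (8, 4) + (6, 6). λ = (6 - 4)/(6 - 8) ≡ 2/17 mod 19. 17⁻¹ ≡ 9 (mod 19) since 17·9 = 153 ≡ 1, so λ ≡ 18.
  x = λ² - 8 - 6 = 324 - 14 ≡ 6; y = λ·(8 - 6) - 4 ≡ 13. → (6, 13)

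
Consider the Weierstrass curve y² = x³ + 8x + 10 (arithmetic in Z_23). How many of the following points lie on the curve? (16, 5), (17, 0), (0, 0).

1

(16, 5): 5² ≡ 2, rhs ≡ 2 → on.
(17, 0): 0² ≡ 0, rhs ≡ 22 → off.
(0, 0): 0² ≡ 0, rhs ≡ 10 → off.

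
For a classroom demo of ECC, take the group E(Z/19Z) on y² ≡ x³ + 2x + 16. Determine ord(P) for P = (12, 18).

2P: tangent at (12, 18): λ = (3·12² + 2)/(2·18) ≡ 16/17. 17⁻¹ ≡ 9 (mod 19), so λ ≡ 16·9 ≡ 11.
  x = λ² - 12 - 12 = 121 - 24 ≡ 2; y = λ·(12 - 2) - 18 ≡ 16. → (2, 16)
3P: (2, 16) + (12, 18). λ = (18 - 16)/(12 - 2) ≡ 2/10 mod 19. 10⁻¹ ≡ 2 (mod 19) since 10·2 = 20 ≡ 1, so λ ≡ 4.
  x = λ² - 2 - 12 = 16 - 14 ≡ 2; y = λ·(2 - 2) - 16 ≡ 3. → (2, 3)
4P: (2, 3) + (12, 18). λ = (18 - 3)/(12 - 2) ≡ 15/10 mod 19. 10⁻¹ ≡ 2 (mod 19), so λ ≡ 11.
  x = λ² - 2 - 12 = 121 - 14 ≡ 12; y = λ·(2 - 12) - 3 ≡ 1. → (12, 1)
5P: (12, 1) + (12, 18): same x and y₁ ≡ -y₂, so the sum is ∞.
5P = ∞, so the order is 5.

5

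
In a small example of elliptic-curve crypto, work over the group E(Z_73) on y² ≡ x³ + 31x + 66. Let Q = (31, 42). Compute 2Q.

tangent at (31, 42): λ = (3·31² + 31)/(2·42) ≡ 67/11. 11⁻¹ ≡ 20 (mod 73), so λ ≡ 67·20 ≡ 26.
  x = λ² - 31 - 31 = 676 - 62 ≡ 30; y = λ·(31 - 30) - 42 ≡ 57. → (30, 57)

(30, 57)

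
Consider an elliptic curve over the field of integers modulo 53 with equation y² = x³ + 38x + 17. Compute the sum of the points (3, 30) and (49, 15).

(11, 21)

(3, 30) + (49, 15). λ = (15 - 30)/(49 - 3) ≡ 38/46 mod 53. 46⁻¹ ≡ 15 (mod 53) since 46·15 = 690 ≡ 1, so λ ≡ 40.
  x = λ² - 3 - 49 = 1600 - 52 ≡ 11; y = λ·(3 - 11) - 30 ≡ 21. → (11, 21)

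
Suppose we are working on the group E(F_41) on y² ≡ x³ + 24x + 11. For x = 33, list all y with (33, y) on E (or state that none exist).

2, 39

x³ + 24x + 11 = 36740 ≡ 4 (mod 41).
Square roots of 4 mod 41: 2 and 39 (since 2² = 4 ≡ 4).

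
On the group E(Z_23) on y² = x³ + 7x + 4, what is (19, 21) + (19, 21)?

tangent at (19, 21): λ = (3·19² + 7)/(2·21) ≡ 9/19. 19⁻¹ ≡ 17 (mod 23), so λ ≡ 9·17 ≡ 15.
  x = λ² - 19 - 19 = 225 - 38 ≡ 3; y = λ·(19 - 3) - 21 ≡ 12. → (3, 12)

(3, 12)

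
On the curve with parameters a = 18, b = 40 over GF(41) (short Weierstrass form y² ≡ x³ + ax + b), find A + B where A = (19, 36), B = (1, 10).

(19, 36) + (1, 10). λ = (10 - 36)/(1 - 19) ≡ 15/23 mod 41. 23⁻¹ ≡ 25 (mod 41), so λ ≡ 6.
  x = λ² - 19 - 1 = 36 - 20 ≡ 16; y = λ·(19 - 16) - 36 ≡ 23. → (16, 23)

(16, 23)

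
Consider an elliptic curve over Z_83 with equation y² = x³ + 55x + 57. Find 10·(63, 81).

(47, 15)

Write Q = (63, 81).
Double-and-add on 10 = (1010)₂. Start with Q = (63, 81) for the leading 1-bit.
double: tangent at (63, 81): λ = (3·63² + 55)/(2·81) ≡ 10/79. 79⁻¹ ≡ 62 (mod 83), so λ ≡ 10·62 ≡ 39.
  x = λ² - 63 - 63 = 1521 - 126 ≡ 67; y = λ·(63 - 67) - 81 ≡ 12. → (67, 12)
double: tangent at (67, 12): λ = (3·67² + 55)/(2·12) ≡ 76/24. 24⁻¹ ≡ 45 (mod 83), so λ ≡ 76·45 ≡ 17.
  x = λ² - 67 - 67 = 289 - 134 ≡ 72; y = λ·(67 - 72) - 12 ≡ 69. → (72, 69)
add Q: (72, 69) + (63, 81). λ = (81 - 69)/(63 - 72) ≡ 12/74 mod 83. 74⁻¹ ≡ 46 (mod 83) since 74·46 = 3404 ≡ 1, so λ ≡ 54.
  x = λ² - 72 - 63 = 2916 - 135 ≡ 42; y = λ·(72 - 42) - 69 ≡ 57. → (42, 57)
double: tangent at (42, 57): λ = (3·42² + 55)/(2·57) ≡ 35/31. 31⁻¹ ≡ 75 (mod 83) since 31·75 = 2325 ≡ 1, so λ ≡ 35·75 ≡ 52.
  x = λ² - 42 - 42 = 2704 - 84 ≡ 47; y = λ·(42 - 47) - 57 ≡ 15. → (47, 15)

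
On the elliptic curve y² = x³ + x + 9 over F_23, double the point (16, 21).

(3, 4)

tangent at (16, 21): λ = (3·16² + 1)/(2·21) ≡ 10/19. 19⁻¹ ≡ 17 (mod 23), so λ ≡ 10·17 ≡ 9.
  x = λ² - 16 - 16 = 81 - 32 ≡ 3; y = λ·(16 - 3) - 21 ≡ 4. → (3, 4)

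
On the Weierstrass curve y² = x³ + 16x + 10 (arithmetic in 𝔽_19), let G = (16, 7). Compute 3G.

(3, 3)

Repeated addition: build up to 3G.
2G: tangent at (16, 7): λ = (3·16² + 16)/(2·7) ≡ 5/14. 14⁻¹ ≡ 15 (mod 19), so λ ≡ 5·15 ≡ 18.
  x = λ² - 16 - 16 = 324 - 32 ≡ 7; y = λ·(16 - 7) - 7 ≡ 3. → (7, 3)
3G: (7, 3) + (16, 7). λ = (7 - 3)/(16 - 7) ≡ 4/9 mod 19. 9⁻¹ ≡ 17 (mod 19) since 9·17 = 153 ≡ 1, so λ ≡ 11.
  x = λ² - 7 - 16 = 121 - 23 ≡ 3; y = λ·(7 - 3) - 3 ≡ 3. → (3, 3)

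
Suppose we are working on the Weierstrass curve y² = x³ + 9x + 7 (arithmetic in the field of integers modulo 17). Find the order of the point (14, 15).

9

2P: tangent at (14, 15): λ = (3·14² + 9)/(2·15) ≡ 2/13. 13⁻¹ ≡ 4 (mod 17), so λ ≡ 2·4 ≡ 8.
  x = λ² - 14 - 14 = 64 - 28 ≡ 2; y = λ·(14 - 2) - 15 ≡ 13. → (2, 13)
3P: (2, 13) + (14, 15). λ = (15 - 13)/(14 - 2) ≡ 2/12 mod 17. 12⁻¹ ≡ 10 (mod 17), so λ ≡ 3.
  x = λ² - 2 - 14 = 9 - 16 ≡ 10; y = λ·(2 - 10) - 13 ≡ 14. → (10, 14)
4P: (10, 14) + (14, 15). λ = (15 - 14)/(14 - 10) ≡ 1/4 mod 17. 4⁻¹ ≡ 13 (mod 17), so λ ≡ 13.
  x = λ² - 10 - 14 = 169 - 24 ≡ 9; y = λ·(10 - 9) - 14 ≡ 16. → (9, 16)
5P: (9, 16) + (14, 15). λ = (15 - 16)/(14 - 9) ≡ 16/5 mod 17. 5⁻¹ ≡ 7 (mod 17), so λ ≡ 10.
  x = λ² - 9 - 14 = 100 - 23 ≡ 9; y = λ·(9 - 9) - 16 ≡ 1. → (9, 1)
6P: (9, 1) + (14, 15). λ = (15 - 1)/(14 - 9) ≡ 14/5 mod 17. 5⁻¹ ≡ 7 (mod 17), so λ ≡ 13.
  x = λ² - 9 - 14 = 169 - 23 ≡ 10; y = λ·(9 - 10) - 1 ≡ 3. → (10, 3)
7P: (10, 3) + (14, 15). λ = (15 - 3)/(14 - 10) ≡ 12/4 mod 17. 4⁻¹ ≡ 13 (mod 17) since 4·13 = 52 ≡ 1, so λ ≡ 3.
  x = λ² - 10 - 14 = 9 - 24 ≡ 2; y = λ·(10 - 2) - 3 ≡ 4. → (2, 4)
8P: (2, 4) + (14, 15). λ = (15 - 4)/(14 - 2) ≡ 11/12 mod 17. 12⁻¹ ≡ 10 (mod 17), so λ ≡ 8.
  x = λ² - 2 - 14 = 64 - 16 ≡ 14; y = λ·(2 - 14) - 4 ≡ 2. → (14, 2)
9P: (14, 2) + (14, 15): same x and y₁ ≡ -y₂, so the sum is O.
9P = O, so the order is 9.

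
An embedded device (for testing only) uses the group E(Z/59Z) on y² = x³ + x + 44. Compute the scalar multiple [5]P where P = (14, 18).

Double-and-add on 5 = (101)₂. Start with P = (14, 18) for the leading 1-bit.
double: tangent at (14, 18): λ = (3·14² + 1)/(2·18) ≡ 58/36. 36⁻¹ ≡ 41 (mod 59) since 36·41 = 1476 ≡ 1, so λ ≡ 58·41 ≡ 18.
  x = λ² - 14 - 14 = 324 - 28 ≡ 1; y = λ·(14 - 1) - 18 ≡ 39. → (1, 39)
double: tangent at (1, 39): λ = (3·1² + 1)/(2·39) ≡ 4/19. 19⁻¹ ≡ 28 (mod 59), so λ ≡ 4·28 ≡ 53.
  x = λ² - 1 - 1 = 2809 - 2 ≡ 34; y = λ·(1 - 34) - 39 ≡ 41. → (34, 41)
add P: (34, 41) + (14, 18). λ = (18 - 41)/(14 - 34) ≡ 36/39 mod 59. 39⁻¹ ≡ 56 (mod 59) since 39·56 = 2184 ≡ 1, so λ ≡ 10.
  x = λ² - 34 - 14 = 100 - 48 ≡ 52; y = λ·(34 - 52) - 41 ≡ 15. → (52, 15)

(52, 15)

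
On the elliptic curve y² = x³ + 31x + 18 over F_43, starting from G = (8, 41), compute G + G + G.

Repeated addition: build up to 3G.
2G: tangent at (8, 41): λ = (3·8² + 31)/(2·41) ≡ 8/39. 39⁻¹ ≡ 32 (mod 43), so λ ≡ 8·32 ≡ 41.
  x = λ² - 8 - 8 = 1681 - 16 ≡ 31; y = λ·(8 - 31) - 41 ≡ 5. → (31, 5)
3G: (31, 5) + (8, 41). λ = (41 - 5)/(8 - 31) ≡ 36/20 mod 43. 20⁻¹ ≡ 28 (mod 43) since 20·28 = 560 ≡ 1, so λ ≡ 19.
  x = λ² - 31 - 8 = 361 - 39 ≡ 21; y = λ·(31 - 21) - 5 ≡ 13. → (21, 13)

(21, 13)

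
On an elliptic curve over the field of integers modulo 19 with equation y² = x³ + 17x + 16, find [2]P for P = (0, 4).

tangent at (0, 4): λ = (3·0² + 17)/(2·4) ≡ 17/8. 8⁻¹ ≡ 12 (mod 19), so λ ≡ 17·12 ≡ 14.
  x = λ² - 0 - 0 = 196 - 0 ≡ 6; y = λ·(0 - 6) - 4 ≡ 7. → (6, 7)

(6, 7)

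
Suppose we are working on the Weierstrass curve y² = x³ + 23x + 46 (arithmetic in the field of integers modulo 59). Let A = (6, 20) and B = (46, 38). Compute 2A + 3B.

First 2A:
Repeated addition: build up to 2A.
2A: tangent at (6, 20): λ = (3·6² + 23)/(2·20) ≡ 13/40. 40⁻¹ ≡ 31 (mod 59), so λ ≡ 13·31 ≡ 49.
  x = λ² - 6 - 6 = 2401 - 12 ≡ 29; y = λ·(6 - 29) - 20 ≡ 33. → (29, 33)
2A = (29, 33).
Next 3B:
Repeated addition: build up to 3B.
2B: tangent at (46, 38): λ = (3·46² + 23)/(2·38) ≡ 58/17. 17⁻¹ ≡ 7 (mod 59) since 17·7 = 119 ≡ 1, so λ ≡ 58·7 ≡ 52.
  x = λ² - 46 - 46 = 2704 - 92 ≡ 16; y = λ·(46 - 16) - 38 ≡ 47. → (16, 47)
3B: (16, 47) + (46, 38). λ = (38 - 47)/(46 - 16) ≡ 50/30 mod 59. 30⁻¹ ≡ 2 (mod 59), so λ ≡ 41.
  x = λ² - 16 - 46 = 1681 - 62 ≡ 26; y = λ·(16 - 26) - 47 ≡ 15. → (26, 15)
3B = (26, 15).
Finally 2A + 3B:
(29, 33) + (26, 15). λ = (15 - 33)/(26 - 29) ≡ 41/56 mod 59. 56⁻¹ ≡ 39 (mod 59), so λ ≡ 6.
  x = λ² - 29 - 26 = 36 - 55 ≡ 40; y = λ·(29 - 40) - 33 ≡ 19. → (40, 19)

(40, 19)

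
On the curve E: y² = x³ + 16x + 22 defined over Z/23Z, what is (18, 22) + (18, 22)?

tangent at (18, 22): λ = (3·18² + 16)/(2·22) ≡ 22/21. 21⁻¹ ≡ 11 (mod 23), so λ ≡ 22·11 ≡ 12.
  x = λ² - 18 - 18 = 144 - 36 ≡ 16; y = λ·(18 - 16) - 22 ≡ 2. → (16, 2)

(16, 2)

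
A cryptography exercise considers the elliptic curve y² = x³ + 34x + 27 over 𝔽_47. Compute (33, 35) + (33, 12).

The two points share x = 33 and their y-coordinates satisfy 35 + 12 ≡ 0 (mod 47), so they are inverses. Their sum is O.

O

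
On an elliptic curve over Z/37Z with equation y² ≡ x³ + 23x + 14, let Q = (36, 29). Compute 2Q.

(11, 9)

tangent at (36, 29): λ = (3·36² + 23)/(2·29) ≡ 26/21. 21⁻¹ ≡ 30 (mod 37), so λ ≡ 26·30 ≡ 3.
  x = λ² - 36 - 36 = 9 - 72 ≡ 11; y = λ·(36 - 11) - 29 ≡ 9. → (11, 9)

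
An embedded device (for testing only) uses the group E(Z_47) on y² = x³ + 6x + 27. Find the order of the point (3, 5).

10

2P: tangent at (3, 5): λ = (3·3² + 6)/(2·5) ≡ 33/10. 10⁻¹ ≡ 33 (mod 47), so λ ≡ 33·33 ≡ 8.
  x = λ² - 3 - 3 = 64 - 6 ≡ 11; y = λ·(3 - 11) - 5 ≡ 25. → (11, 25)
3P: (11, 25) + (3, 5). λ = (5 - 25)/(3 - 11) ≡ 27/39 mod 47. 39⁻¹ ≡ 41 (mod 47) since 39·41 = 1599 ≡ 1, so λ ≡ 26.
  x = λ² - 11 - 3 = 676 - 14 ≡ 4; y = λ·(11 - 4) - 25 ≡ 16. → (4, 16)
4P: (4, 16) + (3, 5). λ = (5 - 16)/(3 - 4) ≡ 36/46 mod 47. 46⁻¹ ≡ 46 (mod 47), so λ ≡ 11.
  x = λ² - 4 - 3 = 121 - 7 ≡ 20; y = λ·(4 - 20) - 16 ≡ 43. → (20, 43)
5P: (20, 43) + (3, 5). λ = (5 - 43)/(3 - 20) ≡ 9/30 mod 47. 30⁻¹ ≡ 11 (mod 47), so λ ≡ 5.
  x = λ² - 20 - 3 = 25 - 23 ≡ 2; y = λ·(20 - 2) - 43 ≡ 0. → (2, 0)
6P: (2, 0) + (3, 5). λ = (5 - 0)/(3 - 2) ≡ 5/1 mod 47. 1⁻¹ ≡ 1 (mod 47), so λ ≡ 5.
  x = λ² - 2 - 3 = 25 - 5 ≡ 20; y = λ·(2 - 20) - 0 ≡ 4. → (20, 4)
7P: (20, 4) + (3, 5). λ = (5 - 4)/(3 - 20) ≡ 1/30 mod 47. 30⁻¹ ≡ 11 (mod 47) since 30·11 = 330 ≡ 1, so λ ≡ 11.
  x = λ² - 20 - 3 = 121 - 23 ≡ 4; y = λ·(20 - 4) - 4 ≡ 31. → (4, 31)
8P: (4, 31) + (3, 5). λ = (5 - 31)/(3 - 4) ≡ 21/46 mod 47. 46⁻¹ ≡ 46 (mod 47), so λ ≡ 26.
  x = λ² - 4 - 3 = 676 - 7 ≡ 11; y = λ·(4 - 11) - 31 ≡ 22. → (11, 22)
9P: (11, 22) + (3, 5). λ = (5 - 22)/(3 - 11) ≡ 30/39 mod 47. 39⁻¹ ≡ 41 (mod 47), so λ ≡ 8.
  x = λ² - 11 - 3 = 64 - 14 ≡ 3; y = λ·(11 - 3) - 22 ≡ 42. → (3, 42)
10P: (3, 42) + (3, 5): same x and y₁ ≡ -y₂, so the sum is O.
10P = O, so the order is 10.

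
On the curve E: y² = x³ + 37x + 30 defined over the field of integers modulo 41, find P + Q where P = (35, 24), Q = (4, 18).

(4, 23)

(35, 24) + (4, 18). λ = (18 - 24)/(4 - 35) ≡ 35/10 mod 41. 10⁻¹ ≡ 37 (mod 41) since 10·37 = 370 ≡ 1, so λ ≡ 24.
  x = λ² - 35 - 4 = 576 - 39 ≡ 4; y = λ·(35 - 4) - 24 ≡ 23. → (4, 23)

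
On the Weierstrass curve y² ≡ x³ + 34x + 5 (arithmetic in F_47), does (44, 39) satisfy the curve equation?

yes

y² = 39² ≡ 17; x³ + 34x + 5 = 86685 ≡ 17 (mod 47). 17 = 17.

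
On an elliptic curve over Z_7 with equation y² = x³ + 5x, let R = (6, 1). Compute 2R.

tangent at (6, 1): λ = (3·6² + 5)/(2·1) ≡ 1/2. 2⁻¹ ≡ 4 (mod 7), so λ ≡ 1·4 ≡ 4.
  x = λ² - 6 - 6 = 16 - 12 ≡ 4; y = λ·(6 - 4) - 1 ≡ 0. → (4, 0)

(4, 0)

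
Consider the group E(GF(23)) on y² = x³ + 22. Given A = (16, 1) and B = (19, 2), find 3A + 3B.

(16, 1)

First 3A:
Repeated addition: build up to 3A.
2A: tangent at (16, 1): λ = (3·16² + 0)/(2·1) ≡ 9/2. 2⁻¹ ≡ 12 (mod 23), so λ ≡ 9·12 ≡ 16.
  x = λ² - 16 - 16 = 256 - 32 ≡ 17; y = λ·(16 - 17) - 1 ≡ 6. → (17, 6)
3A: (17, 6) + (16, 1). λ = (1 - 6)/(16 - 17) ≡ 18/22 mod 23. 22⁻¹ ≡ 22 (mod 23), so λ ≡ 5.
  x = λ² - 17 - 16 = 25 - 33 ≡ 15; y = λ·(17 - 15) - 6 ≡ 4. → (15, 4)
3A = (15, 4).
Next 3B:
Repeated addition: build up to 3B.
2B: tangent at (19, 2): λ = (3·19² + 0)/(2·2) ≡ 2/4. 4⁻¹ ≡ 6 (mod 23), so λ ≡ 2·6 ≡ 12.
  x = λ² - 19 - 19 = 144 - 38 ≡ 14; y = λ·(19 - 14) - 2 ≡ 12. → (14, 12)
3B: (14, 12) + (19, 2). λ = (2 - 12)/(19 - 14) ≡ 13/5 mod 23. 5⁻¹ ≡ 14 (mod 23) since 5·14 = 70 ≡ 1, so λ ≡ 21.
  x = λ² - 14 - 19 = 441 - 33 ≡ 17; y = λ·(14 - 17) - 12 ≡ 17. → (17, 17)
3B = (17, 17).
Finally 3A + 3B:
(15, 4) + (17, 17). λ = (17 - 4)/(17 - 15) ≡ 13/2 mod 23. 2⁻¹ ≡ 12 (mod 23), so λ ≡ 18.
  x = λ² - 15 - 17 = 324 - 32 ≡ 16; y = λ·(15 - 16) - 4 ≡ 1. → (16, 1)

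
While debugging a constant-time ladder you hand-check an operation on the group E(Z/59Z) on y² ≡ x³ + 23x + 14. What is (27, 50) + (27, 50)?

(22, 31)

tangent at (27, 50): λ = (3·27² + 23)/(2·50) ≡ 27/41. 41⁻¹ ≡ 36 (mod 59), so λ ≡ 27·36 ≡ 28.
  x = λ² - 27 - 27 = 784 - 54 ≡ 22; y = λ·(27 - 22) - 50 ≡ 31. → (22, 31)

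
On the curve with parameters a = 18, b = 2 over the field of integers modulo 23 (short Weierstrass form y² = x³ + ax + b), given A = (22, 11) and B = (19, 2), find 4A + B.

(0, 5)

First 4A:
Repeated addition: build up to 4A.
2A: tangent at (22, 11): λ = (3·22² + 18)/(2·11) ≡ 21/22. 22⁻¹ ≡ 22 (mod 23), so λ ≡ 21·22 ≡ 2.
  x = λ² - 22 - 22 = 4 - 44 ≡ 6; y = λ·(22 - 6) - 11 ≡ 21. → (6, 21)
3A: (6, 21) + (22, 11). λ = (11 - 21)/(22 - 6) ≡ 13/16 mod 23. 16⁻¹ ≡ 13 (mod 23) since 16·13 = 208 ≡ 1, so λ ≡ 8.
  x = λ² - 6 - 22 = 64 - 28 ≡ 13; y = λ·(6 - 13) - 21 ≡ 15. → (13, 15)
4A: (13, 15) + (22, 11). λ = (11 - 15)/(22 - 13) ≡ 19/9 mod 23. 9⁻¹ ≡ 18 (mod 23) since 9·18 = 162 ≡ 1, so λ ≡ 20.
  x = λ² - 13 - 22 = 400 - 35 ≡ 20; y = λ·(13 - 20) - 15 ≡ 6. → (20, 6)
4A = (20, 6).
Finally 4A + B:
(20, 6) + (19, 2). λ = (2 - 6)/(19 - 20) ≡ 19/22 mod 23. 22⁻¹ ≡ 22 (mod 23) since 22·22 = 484 ≡ 1, so λ ≡ 4.
  x = λ² - 20 - 19 = 16 - 39 ≡ 0; y = λ·(20 - 0) - 6 ≡ 5. → (0, 5)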